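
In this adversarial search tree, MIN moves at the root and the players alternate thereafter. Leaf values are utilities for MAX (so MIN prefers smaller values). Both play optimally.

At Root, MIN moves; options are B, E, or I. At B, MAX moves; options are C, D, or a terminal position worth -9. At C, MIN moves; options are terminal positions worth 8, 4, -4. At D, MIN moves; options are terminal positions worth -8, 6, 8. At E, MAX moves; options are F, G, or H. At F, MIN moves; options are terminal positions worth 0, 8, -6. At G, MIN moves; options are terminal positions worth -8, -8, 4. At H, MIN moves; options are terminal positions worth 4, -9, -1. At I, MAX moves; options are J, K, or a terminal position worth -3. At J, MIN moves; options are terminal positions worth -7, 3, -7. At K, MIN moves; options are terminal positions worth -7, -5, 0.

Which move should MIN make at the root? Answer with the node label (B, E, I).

E

C (MIN): min(8, 4, -4) = -4
D (MIN): min(-8, 6, 8) = -8
B (MAX): max(-4, -8, -9) = -4
F (MIN): min(0, 8, -6) = -6
G (MIN): min(-8, -8, 4) = -8
H (MIN): min(4, -9, -1) = -9
E (MAX): max(-6, -8, -9) = -6
J (MIN): min(-7, 3, -7) = -7
K (MIN): min(-7, -5, 0) = -7
I (MAX): max(-7, -7, -3) = -3
Root (MIN): min(-4, -6, -3) = -6
MIN picks the child with the lowest value: E (value -6).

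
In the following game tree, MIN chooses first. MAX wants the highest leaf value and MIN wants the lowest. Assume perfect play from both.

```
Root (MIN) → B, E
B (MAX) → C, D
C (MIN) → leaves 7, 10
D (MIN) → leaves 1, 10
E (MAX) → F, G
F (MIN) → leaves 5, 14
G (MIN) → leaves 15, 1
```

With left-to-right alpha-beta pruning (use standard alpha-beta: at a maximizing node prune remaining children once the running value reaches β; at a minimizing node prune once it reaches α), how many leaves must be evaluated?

C [α=-∞,β=+∞]: v=7
D [α=7,β=+∞]: v=1 after child 1 ≤ α → α-cutoff, skip 1
B [α=-∞,β=+∞]: v=7
F [α=-∞,β=7]: v=5
G [α=5,β=7]: v=1
E [α=-∞,β=7]: v=5
Root [α=-∞,β=+∞]: v=5
Leaves evaluated: 7 of 8.

7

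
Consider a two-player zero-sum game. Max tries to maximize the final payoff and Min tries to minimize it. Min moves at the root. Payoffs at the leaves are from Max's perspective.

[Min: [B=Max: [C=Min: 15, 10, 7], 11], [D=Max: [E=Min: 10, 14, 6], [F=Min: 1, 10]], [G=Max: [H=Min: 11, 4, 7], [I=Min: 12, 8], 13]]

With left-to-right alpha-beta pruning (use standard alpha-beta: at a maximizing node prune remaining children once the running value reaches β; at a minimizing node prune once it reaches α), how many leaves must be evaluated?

C [α=-∞,β=+∞]: v=7
B [α=-∞,β=+∞]: v=11
E [α=-∞,β=11]: v=6
F [α=6,β=11]: v=1 after child 1 ≤ α → α-cutoff, skip 1
D [α=-∞,β=11]: v=6
H [α=-∞,β=6]: v=4
I [α=4,β=6]: v=8
G [α=-∞,β=6]: v=8 after child 2 ≥ β → β-cutoff, skip 1
Root [α=-∞,β=+∞]: v=6
Leaves evaluated: 13 of 15.

13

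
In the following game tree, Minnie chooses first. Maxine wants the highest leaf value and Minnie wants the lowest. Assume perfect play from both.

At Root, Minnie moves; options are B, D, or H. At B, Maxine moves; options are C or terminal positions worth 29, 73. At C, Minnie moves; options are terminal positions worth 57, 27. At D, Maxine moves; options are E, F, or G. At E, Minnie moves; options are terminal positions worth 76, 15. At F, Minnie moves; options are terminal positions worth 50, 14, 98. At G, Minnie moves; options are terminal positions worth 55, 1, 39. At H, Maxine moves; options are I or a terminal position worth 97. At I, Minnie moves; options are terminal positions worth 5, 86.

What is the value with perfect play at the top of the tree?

C (Minnie): min(57, 27) = 27
B (Maxine): max(27, 29, 73) = 73
E (Minnie): min(76, 15) = 15
F (Minnie): min(50, 14, 98) = 14
G (Minnie): min(55, 1, 39) = 1
D (Maxine): max(15, 14, 1) = 15
I (Minnie): min(5, 86) = 5
H (Maxine): max(5, 97) = 97
Root (Minnie): min(73, 15, 97) = 15

15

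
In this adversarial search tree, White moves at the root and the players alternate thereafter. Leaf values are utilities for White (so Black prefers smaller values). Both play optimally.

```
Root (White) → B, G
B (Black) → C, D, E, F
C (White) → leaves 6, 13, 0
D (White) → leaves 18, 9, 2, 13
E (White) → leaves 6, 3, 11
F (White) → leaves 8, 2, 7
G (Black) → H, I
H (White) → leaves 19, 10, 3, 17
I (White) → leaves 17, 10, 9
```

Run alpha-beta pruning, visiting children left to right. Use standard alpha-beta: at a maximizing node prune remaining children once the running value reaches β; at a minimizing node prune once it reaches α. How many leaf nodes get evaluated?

C [α=-∞,β=+∞]: v=13
D [α=-∞,β=13]: v=18 after child 1 ≥ β → β-cutoff, skip 3
E [α=-∞,β=13]: v=11
F [α=-∞,β=11]: v=8
B [α=-∞,β=+∞]: v=8
H [α=8,β=+∞]: v=19
I [α=8,β=19]: v=17
G [α=8,β=+∞]: v=17
Root [α=-∞,β=+∞]: v=17
Leaves evaluated: 17 of 20.

17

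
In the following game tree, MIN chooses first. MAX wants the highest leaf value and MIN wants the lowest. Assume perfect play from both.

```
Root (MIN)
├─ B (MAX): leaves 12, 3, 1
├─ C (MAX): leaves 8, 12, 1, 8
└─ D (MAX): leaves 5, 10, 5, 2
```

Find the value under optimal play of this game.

B (MAX): max(12, 3, 1) = 12
C (MAX): max(8, 12, 1, 8) = 12
D (MAX): max(5, 10, 5, 2) = 10
Root (MIN): min(12, 12, 10) = 10

10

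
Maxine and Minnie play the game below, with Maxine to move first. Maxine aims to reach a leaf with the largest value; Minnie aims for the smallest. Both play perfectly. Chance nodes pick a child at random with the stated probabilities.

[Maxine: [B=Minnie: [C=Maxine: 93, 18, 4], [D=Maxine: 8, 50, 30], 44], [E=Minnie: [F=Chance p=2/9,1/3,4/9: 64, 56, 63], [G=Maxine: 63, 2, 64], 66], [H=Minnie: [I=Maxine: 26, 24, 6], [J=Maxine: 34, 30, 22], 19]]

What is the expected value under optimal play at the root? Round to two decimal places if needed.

60.89

C (Maxine): max(93, 18, 4) = 93
D (Maxine): max(8, 50, 30) = 50
B (Minnie): min(93, 50, 44) = 44
F (Chance): 2/9·64 + 1/3·56 + 4/9·63 = 60.89
G (Maxine): max(63, 2, 64) = 64
E (Minnie): min(60.89, 64, 66) = 60.89
I (Maxine): max(26, 24, 6) = 26
J (Maxine): max(34, 30, 22) = 34
H (Minnie): min(26, 34, 19) = 19
Root (Maxine): max(44, 60.89, 19) = 60.89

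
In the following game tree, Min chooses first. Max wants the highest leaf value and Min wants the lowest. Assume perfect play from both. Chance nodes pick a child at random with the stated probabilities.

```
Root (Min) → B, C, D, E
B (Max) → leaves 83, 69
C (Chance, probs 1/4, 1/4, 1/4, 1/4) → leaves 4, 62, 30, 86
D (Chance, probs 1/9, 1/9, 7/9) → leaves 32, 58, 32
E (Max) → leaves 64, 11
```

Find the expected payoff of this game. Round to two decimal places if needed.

B (Max): max(83, 69) = 83
C (Chance): 1/4·4 + 1/4·62 + 1/4·30 + 1/4·86 = 45.5
D (Chance): 1/9·32 + 1/9·58 + 7/9·32 = 34.89
E (Max): max(64, 11) = 64
Root (Min): min(83, 45.5, 34.89, 64) = 34.89

34.89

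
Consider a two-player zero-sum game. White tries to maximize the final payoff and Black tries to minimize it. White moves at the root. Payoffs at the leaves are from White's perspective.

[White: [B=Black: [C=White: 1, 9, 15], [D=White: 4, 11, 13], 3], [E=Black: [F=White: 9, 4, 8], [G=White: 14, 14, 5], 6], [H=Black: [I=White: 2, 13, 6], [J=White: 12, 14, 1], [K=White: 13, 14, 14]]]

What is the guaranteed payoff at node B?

3

C: max(1, 9, 15) = 15
D: max(4, 11, 13) = 13
B: min(15, 13, 3) = 3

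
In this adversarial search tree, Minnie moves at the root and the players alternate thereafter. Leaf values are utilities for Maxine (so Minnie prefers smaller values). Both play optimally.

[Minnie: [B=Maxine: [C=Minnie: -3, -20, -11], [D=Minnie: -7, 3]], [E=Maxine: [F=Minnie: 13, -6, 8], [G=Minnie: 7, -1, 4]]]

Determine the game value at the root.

C (Minnie): min(-3, -20, -11) = -20
D (Minnie): min(-7, 3) = -7
B (Maxine): max(-20, -7) = -7
F (Minnie): min(13, -6, 8) = -6
G (Minnie): min(7, -1, 4) = -1
E (Maxine): max(-6, -1) = -1
Root (Minnie): min(-7, -1) = -7

-7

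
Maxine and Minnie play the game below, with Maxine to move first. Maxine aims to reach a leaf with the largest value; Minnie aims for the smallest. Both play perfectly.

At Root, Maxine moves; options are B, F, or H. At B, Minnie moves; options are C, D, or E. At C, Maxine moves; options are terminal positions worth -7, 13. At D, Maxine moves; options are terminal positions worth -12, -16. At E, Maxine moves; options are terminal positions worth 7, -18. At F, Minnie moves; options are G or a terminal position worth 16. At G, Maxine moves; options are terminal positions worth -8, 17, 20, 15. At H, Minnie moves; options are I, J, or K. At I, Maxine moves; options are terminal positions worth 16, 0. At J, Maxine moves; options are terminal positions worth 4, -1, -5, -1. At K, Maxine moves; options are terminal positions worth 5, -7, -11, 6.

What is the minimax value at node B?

C: max(-7, 13) = 13
D: max(-12, -16) = -12
E: max(7, -18) = 7
B: min(13, -12, 7) = -12

-12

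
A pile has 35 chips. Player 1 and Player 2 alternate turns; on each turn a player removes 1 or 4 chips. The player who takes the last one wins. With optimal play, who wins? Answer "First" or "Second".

Second

Positions where the player to move wins (W) vs loses (L):
i:   0  1  2  3  4  5  6  7  8  9 10 11 12 13 14 15 16 17 18 19 20 21 22 23 24 25 26 27 28 29 30 31 32 33 34 35
     L  W  L  W  W  L  W  L  W  W  L  W  L  W  W  L  W  L  W  W  L  W  L  W  W  L  W  L  W  W  L  W  L  W  W  L
Position 35 is L, so the second player wins.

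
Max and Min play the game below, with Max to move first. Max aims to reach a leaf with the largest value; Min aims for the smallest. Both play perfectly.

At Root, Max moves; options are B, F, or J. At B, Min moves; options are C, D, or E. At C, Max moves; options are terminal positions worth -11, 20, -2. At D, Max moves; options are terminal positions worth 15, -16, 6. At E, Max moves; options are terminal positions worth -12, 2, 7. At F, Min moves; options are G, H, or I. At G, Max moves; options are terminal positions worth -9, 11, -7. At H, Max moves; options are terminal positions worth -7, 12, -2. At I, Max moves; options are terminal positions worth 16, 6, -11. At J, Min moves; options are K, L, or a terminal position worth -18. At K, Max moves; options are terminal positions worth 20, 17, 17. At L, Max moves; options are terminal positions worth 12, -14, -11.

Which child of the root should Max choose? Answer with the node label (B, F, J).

F

C (Max): max(-11, 20, -2) = 20
D (Max): max(15, -16, 6) = 15
E (Max): max(-12, 2, 7) = 7
B (Min): min(20, 15, 7) = 7
G (Max): max(-9, 11, -7) = 11
H (Max): max(-7, 12, -2) = 12
I (Max): max(16, 6, -11) = 16
F (Min): min(11, 12, 16) = 11
K (Max): max(20, 17, 17) = 20
L (Max): max(12, -14, -11) = 12
J (Min): min(20, 12, -18) = -18
Root (Max): max(7, 11, -18) = 11
Max picks the child with the highest value: F (value 11).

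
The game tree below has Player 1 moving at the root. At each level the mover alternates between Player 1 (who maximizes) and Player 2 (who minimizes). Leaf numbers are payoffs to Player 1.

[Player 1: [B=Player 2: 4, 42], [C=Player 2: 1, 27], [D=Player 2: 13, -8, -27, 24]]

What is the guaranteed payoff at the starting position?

B (Player 2): min(4, 42) = 4
C (Player 2): min(1, 27) = 1
D (Player 2): min(13, -8, -27, 24) = -27
Root (Player 1): max(4, 1, -27) = 4

4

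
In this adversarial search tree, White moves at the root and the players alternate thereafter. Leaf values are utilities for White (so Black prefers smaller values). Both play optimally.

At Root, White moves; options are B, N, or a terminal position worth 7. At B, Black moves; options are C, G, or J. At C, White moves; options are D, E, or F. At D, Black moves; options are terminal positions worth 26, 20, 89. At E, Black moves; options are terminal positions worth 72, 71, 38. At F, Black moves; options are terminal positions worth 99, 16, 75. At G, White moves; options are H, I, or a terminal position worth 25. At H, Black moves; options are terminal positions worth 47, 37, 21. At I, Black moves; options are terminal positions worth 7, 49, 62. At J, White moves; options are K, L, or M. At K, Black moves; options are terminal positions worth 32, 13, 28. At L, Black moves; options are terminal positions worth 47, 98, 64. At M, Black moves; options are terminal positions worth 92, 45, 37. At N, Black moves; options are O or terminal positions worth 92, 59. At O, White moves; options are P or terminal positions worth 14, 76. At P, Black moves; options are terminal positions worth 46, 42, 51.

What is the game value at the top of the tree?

D (Black): min(26, 20, 89) = 20
E (Black): min(72, 71, 38) = 38
F (Black): min(99, 16, 75) = 16
C (White): max(20, 38, 16) = 38
H (Black): min(47, 37, 21) = 21
I (Black): min(7, 49, 62) = 7
G (White): max(21, 7, 25) = 25
K (Black): min(32, 13, 28) = 13
L (Black): min(47, 98, 64) = 47
M (Black): min(92, 45, 37) = 37
J (White): max(13, 47, 37) = 47
B (Black): min(38, 25, 47) = 25
P (Black): min(46, 42, 51) = 42
O (White): max(42, 14, 76) = 76
N (Black): min(76, 92, 59) = 59
Root (White): max(25, 59, 7) = 59

59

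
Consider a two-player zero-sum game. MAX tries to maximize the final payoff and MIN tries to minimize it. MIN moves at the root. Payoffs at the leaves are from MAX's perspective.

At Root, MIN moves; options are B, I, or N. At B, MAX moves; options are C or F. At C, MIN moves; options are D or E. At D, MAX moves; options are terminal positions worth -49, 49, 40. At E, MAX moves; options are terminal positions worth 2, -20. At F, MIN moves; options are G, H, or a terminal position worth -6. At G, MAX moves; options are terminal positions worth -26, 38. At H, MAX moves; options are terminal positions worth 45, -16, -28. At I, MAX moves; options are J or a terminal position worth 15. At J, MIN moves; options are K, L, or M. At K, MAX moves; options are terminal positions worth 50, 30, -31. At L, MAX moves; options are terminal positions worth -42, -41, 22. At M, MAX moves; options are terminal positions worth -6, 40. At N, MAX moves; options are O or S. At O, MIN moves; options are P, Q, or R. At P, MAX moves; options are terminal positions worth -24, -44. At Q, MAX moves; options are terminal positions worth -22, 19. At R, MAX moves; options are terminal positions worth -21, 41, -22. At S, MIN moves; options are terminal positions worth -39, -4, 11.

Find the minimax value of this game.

D (MAX): max(-49, 49, 40) = 49
E (MAX): max(2, -20) = 2
C (MIN): min(49, 2) = 2
G (MAX): max(-26, 38) = 38
H (MAX): max(45, -16, -28) = 45
F (MIN): min(38, 45, -6) = -6
B (MAX): max(2, -6) = 2
K (MAX): max(50, 30, -31) = 50
L (MAX): max(-42, -41, 22) = 22
M (MAX): max(-6, 40) = 40
J (MIN): min(50, 22, 40) = 22
I (MAX): max(22, 15) = 22
P (MAX): max(-24, -44) = -24
Q (MAX): max(-22, 19) = 19
R (MAX): max(-21, 41, -22) = 41
O (MIN): min(-24, 19, 41) = -24
S (MIN): min(-39, -4, 11) = -39
N (MAX): max(-24, -39) = -24
Root (MIN): min(2, 22, -24) = -24

-24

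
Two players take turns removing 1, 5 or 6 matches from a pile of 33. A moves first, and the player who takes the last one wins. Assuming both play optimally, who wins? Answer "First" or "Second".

Positions where the player to move wins (W) vs loses (L):
i:   0  1  2  3  4  5  6  7  8  9 10 11 12 13 14 15 16 17 18 19 20 21 22 23 24 25 26 27 28 29 30 31 32 33
     L  W  L  W  L  W  W  W  W  W  W  L  W  L  W  L  W  W  W  W  W  W  L  W  L  W  L  W  W  W  W  W  W  L
Position 33 is L, so the second player wins.

Second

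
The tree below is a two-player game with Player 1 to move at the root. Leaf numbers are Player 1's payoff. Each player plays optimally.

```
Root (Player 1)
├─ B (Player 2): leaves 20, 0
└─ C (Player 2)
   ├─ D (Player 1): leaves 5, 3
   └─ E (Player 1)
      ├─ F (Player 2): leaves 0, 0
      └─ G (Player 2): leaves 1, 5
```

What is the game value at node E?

1

F: min(0, 0) = 0
G: min(1, 5) = 1
E: max(0, 1) = 1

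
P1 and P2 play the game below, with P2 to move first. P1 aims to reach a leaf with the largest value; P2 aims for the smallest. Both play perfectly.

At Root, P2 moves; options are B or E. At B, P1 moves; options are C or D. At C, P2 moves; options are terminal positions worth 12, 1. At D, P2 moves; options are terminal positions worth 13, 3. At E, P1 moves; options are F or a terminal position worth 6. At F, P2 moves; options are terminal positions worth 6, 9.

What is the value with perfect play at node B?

C: min(12, 1) = 1
D: min(13, 3) = 3
B: max(1, 3) = 3

3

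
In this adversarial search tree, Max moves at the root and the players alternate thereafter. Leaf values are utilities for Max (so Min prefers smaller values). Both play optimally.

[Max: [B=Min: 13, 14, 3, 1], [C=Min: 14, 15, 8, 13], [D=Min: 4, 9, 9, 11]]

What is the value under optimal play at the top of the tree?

8

B (Min): min(13, 14, 3, 1) = 1
C (Min): min(14, 15, 8, 13) = 8
D (Min): min(4, 9, 9, 11) = 4
Root (Max): max(1, 8, 4) = 8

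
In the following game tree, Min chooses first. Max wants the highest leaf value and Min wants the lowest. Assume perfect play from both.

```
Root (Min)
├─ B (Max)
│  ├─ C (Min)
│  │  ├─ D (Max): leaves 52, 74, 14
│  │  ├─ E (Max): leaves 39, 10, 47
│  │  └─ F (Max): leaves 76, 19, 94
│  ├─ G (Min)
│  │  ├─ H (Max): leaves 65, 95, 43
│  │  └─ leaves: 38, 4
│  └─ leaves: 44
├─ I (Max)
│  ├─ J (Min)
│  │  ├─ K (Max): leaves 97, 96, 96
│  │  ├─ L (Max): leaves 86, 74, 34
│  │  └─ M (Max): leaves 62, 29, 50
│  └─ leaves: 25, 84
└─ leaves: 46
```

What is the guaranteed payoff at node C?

47

D: max(52, 74, 14) = 74
E: max(39, 10, 47) = 47
F: max(76, 19, 94) = 94
C: min(74, 47, 94) = 47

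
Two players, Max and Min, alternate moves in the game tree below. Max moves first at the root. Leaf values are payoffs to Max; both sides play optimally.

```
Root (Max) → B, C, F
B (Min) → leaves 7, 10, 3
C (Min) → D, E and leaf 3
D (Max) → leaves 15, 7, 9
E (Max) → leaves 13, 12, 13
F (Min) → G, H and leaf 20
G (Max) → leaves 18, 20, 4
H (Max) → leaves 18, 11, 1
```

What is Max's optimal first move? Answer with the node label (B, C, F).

B (Min): min(7, 10, 3) = 3
D (Max): max(15, 7, 9) = 15
E (Max): max(13, 12, 13) = 13
C (Min): min(15, 13, 3) = 3
G (Max): max(18, 20, 4) = 20
H (Max): max(18, 11, 1) = 18
F (Min): min(20, 18, 20) = 18
Root (Max): max(3, 3, 18) = 18
Max picks the child with the highest value: F (value 18).

F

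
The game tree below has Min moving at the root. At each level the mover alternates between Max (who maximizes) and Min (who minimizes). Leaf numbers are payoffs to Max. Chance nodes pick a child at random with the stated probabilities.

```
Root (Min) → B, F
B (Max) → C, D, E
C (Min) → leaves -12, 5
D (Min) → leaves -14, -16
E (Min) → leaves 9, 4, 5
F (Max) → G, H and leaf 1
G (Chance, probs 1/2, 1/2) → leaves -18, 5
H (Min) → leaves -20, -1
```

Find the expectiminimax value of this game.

1

C (Min): min(-12, 5) = -12
D (Min): min(-14, -16) = -16
E (Min): min(9, 4, 5) = 4
B (Max): max(-12, -16, 4) = 4
G (Chance): 1/2·-18 + 1/2·5 = -6.5
H (Min): min(-20, -1) = -20
F (Max): max(-6.5, -20, 1) = 1
Root (Min): min(4, 1) = 1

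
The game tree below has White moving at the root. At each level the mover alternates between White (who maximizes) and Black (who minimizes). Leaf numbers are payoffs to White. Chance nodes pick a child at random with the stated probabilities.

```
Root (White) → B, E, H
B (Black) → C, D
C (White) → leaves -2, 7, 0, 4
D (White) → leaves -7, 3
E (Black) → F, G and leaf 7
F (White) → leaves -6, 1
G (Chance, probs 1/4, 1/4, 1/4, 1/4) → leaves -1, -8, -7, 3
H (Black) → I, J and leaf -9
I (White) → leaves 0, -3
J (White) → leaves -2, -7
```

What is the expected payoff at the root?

C (White): max(-2, 7, 0, 4) = 7
D (White): max(-7, 3) = 3
B (Black): min(7, 3) = 3
F (White): max(-6, 1) = 1
G (Chance): 1/4·-1 + 1/4·-8 + 1/4·-7 + 1/4·3 = -3.25
E (Black): min(1, -3.25, 7) = -3.25
I (White): max(0, -3) = 0
J (White): max(-2, -7) = -2
H (Black): min(0, -2, -9) = -9
Root (White): max(3, -3.25, -9) = 3

3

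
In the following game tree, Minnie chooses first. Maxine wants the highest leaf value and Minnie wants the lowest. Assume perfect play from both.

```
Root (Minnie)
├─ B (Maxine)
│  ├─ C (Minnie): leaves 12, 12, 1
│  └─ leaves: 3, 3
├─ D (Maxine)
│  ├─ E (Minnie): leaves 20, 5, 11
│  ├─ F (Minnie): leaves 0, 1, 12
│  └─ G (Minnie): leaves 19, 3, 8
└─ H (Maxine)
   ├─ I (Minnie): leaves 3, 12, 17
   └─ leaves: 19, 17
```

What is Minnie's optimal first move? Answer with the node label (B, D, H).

B

C (Minnie): min(12, 12, 1) = 1
B (Maxine): max(1, 3, 3) = 3
E (Minnie): min(20, 5, 11) = 5
F (Minnie): min(0, 1, 12) = 0
G (Minnie): min(19, 3, 8) = 3
D (Maxine): max(5, 0, 3) = 5
I (Minnie): min(3, 12, 17) = 3
H (Maxine): max(3, 19, 17) = 19
Root (Minnie): min(3, 5, 19) = 3
Minnie picks the child with the lowest value: B (value 3).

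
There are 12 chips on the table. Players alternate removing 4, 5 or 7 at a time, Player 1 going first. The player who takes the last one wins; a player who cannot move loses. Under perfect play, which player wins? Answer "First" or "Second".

Compute winning (W) and losing (L) positions by backward induction:
i:   0  1  2  3  4  5  6  7  8  9 10 11 12
     L  L  L  L  W  W  W  W  W  W  W  L  L
Position 12 is L, so the second player wins.

Second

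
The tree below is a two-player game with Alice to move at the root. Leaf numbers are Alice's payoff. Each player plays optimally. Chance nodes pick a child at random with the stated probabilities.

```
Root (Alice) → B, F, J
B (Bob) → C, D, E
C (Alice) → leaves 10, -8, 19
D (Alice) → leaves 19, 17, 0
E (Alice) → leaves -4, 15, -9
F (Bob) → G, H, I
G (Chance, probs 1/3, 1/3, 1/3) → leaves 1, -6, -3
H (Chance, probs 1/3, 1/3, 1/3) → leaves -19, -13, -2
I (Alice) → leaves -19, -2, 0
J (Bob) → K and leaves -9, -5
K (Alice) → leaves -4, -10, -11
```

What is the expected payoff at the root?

C (Alice): max(10, -8, 19) = 19
D (Alice): max(19, 17, 0) = 19
E (Alice): max(-4, 15, -9) = 15
B (Bob): min(19, 19, 15) = 15
G (Chance): 1/3·1 + 1/3·-6 + 1/3·-3 = -2.67
H (Chance): 1/3·-19 + 1/3·-13 + 1/3·-2 = -11.33
I (Alice): max(-19, -2, 0) = 0
F (Bob): min(-2.67, -11.33, 0) = -11.33
K (Alice): max(-4, -10, -11) = -4
J (Bob): min(-4, -9, -5) = -9
Root (Alice): max(15, -11.33, -9) = 15

15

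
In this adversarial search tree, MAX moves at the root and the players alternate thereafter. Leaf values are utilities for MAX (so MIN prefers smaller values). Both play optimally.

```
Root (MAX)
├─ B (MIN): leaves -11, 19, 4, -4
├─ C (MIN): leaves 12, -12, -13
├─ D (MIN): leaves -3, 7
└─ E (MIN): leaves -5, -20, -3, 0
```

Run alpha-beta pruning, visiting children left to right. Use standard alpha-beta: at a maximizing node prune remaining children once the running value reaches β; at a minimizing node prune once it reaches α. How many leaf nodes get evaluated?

9

B [α=-∞,β=+∞]: v=-11
C [α=-11,β=+∞]: v=-12 after child 2 ≤ α → α-cutoff, skip 1
D [α=-11,β=+∞]: v=-3
E [α=-3,β=+∞]: v=-5 after child 1 ≤ α → α-cutoff, skip 3
Root [α=-∞,β=+∞]: v=-3
Leaves evaluated: 9 of 13.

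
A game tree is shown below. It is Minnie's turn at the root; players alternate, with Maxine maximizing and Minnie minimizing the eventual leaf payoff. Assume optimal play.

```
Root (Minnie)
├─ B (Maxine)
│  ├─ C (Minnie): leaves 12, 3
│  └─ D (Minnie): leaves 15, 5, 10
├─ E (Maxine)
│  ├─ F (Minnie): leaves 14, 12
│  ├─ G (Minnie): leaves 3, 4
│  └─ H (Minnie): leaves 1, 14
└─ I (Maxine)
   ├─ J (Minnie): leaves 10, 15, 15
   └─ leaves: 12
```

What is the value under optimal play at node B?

C: min(12, 3) = 3
D: min(15, 5, 10) = 5
B: max(3, 5) = 5

5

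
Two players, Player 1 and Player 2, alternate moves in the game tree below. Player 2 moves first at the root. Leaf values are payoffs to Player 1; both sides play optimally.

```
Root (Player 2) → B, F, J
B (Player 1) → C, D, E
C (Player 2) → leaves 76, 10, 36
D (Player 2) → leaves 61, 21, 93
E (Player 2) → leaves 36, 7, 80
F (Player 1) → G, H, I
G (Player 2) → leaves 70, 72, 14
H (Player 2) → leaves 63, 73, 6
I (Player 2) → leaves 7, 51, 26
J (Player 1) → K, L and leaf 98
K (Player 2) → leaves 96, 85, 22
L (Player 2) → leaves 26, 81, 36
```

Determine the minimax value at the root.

14

C (Player 2): min(76, 10, 36) = 10
D (Player 2): min(61, 21, 93) = 21
E (Player 2): min(36, 7, 80) = 7
B (Player 1): max(10, 21, 7) = 21
G (Player 2): min(70, 72, 14) = 14
H (Player 2): min(63, 73, 6) = 6
I (Player 2): min(7, 51, 26) = 7
F (Player 1): max(14, 6, 7) = 14
K (Player 2): min(96, 85, 22) = 22
L (Player 2): min(26, 81, 36) = 26
J (Player 1): max(22, 26, 98) = 98
Root (Player 2): min(21, 14, 98) = 14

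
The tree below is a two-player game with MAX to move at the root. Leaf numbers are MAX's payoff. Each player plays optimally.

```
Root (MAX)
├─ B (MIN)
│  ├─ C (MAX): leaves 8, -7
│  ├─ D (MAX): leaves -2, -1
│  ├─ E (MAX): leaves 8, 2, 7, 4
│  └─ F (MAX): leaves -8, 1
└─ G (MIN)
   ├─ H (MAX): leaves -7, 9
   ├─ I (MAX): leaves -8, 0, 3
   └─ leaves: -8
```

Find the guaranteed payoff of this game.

-1

C (MAX): max(8, -7) = 8
D (MAX): max(-2, -1) = -1
E (MAX): max(8, 2, 7, 4) = 8
F (MAX): max(-8, 1) = 1
B (MIN): min(8, -1, 8, 1) = -1
H (MAX): max(-7, 9) = 9
I (MAX): max(-8, 0, 3) = 3
G (MIN): min(9, 3, -8) = -8
Root (MAX): max(-1, -8) = -1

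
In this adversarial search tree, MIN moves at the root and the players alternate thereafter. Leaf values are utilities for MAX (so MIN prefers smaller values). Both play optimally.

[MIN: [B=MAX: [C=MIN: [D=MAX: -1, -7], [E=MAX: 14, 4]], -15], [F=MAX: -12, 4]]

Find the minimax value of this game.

D (MAX): max(-1, -7) = -1
E (MAX): max(14, 4) = 14
C (MIN): min(-1, 14) = -1
B (MAX): max(-1, -15) = -1
F (MAX): max(-12, 4) = 4
Root (MIN): min(-1, 4) = -1

-1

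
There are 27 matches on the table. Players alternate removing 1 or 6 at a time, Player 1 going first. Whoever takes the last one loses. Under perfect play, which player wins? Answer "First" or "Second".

First

Mark each pile size as W (mover wins) or L (mover loses):
i:   0  1  2  3  4  5  6  7  8  9 10 11 12 13 14 15 16 17 18 19 20 21 22 23 24 25 26 27
     W  L  W  L  W  L  W  W  L  W  L  W  L  W  W  L  W  L  W  L  W  W  L  W  L  W  L  W
Position 27 is W, so the first player wins.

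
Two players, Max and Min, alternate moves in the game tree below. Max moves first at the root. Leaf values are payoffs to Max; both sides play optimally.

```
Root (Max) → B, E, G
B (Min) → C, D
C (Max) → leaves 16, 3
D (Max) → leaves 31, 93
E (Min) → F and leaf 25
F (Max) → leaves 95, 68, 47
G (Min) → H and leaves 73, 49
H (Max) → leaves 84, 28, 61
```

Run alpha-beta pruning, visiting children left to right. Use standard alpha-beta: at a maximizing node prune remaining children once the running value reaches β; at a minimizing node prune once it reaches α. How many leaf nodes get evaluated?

12

C [α=-∞,β=+∞]: v=16
D [α=-∞,β=16]: v=31 after child 1 ≥ β → β-cutoff, skip 1
B [α=-∞,β=+∞]: v=16
F [α=16,β=+∞]: v=95
E [α=16,β=+∞]: v=25
H [α=25,β=+∞]: v=84
G [α=25,β=+∞]: v=49
Root [α=-∞,β=+∞]: v=49
Leaves evaluated: 12 of 13.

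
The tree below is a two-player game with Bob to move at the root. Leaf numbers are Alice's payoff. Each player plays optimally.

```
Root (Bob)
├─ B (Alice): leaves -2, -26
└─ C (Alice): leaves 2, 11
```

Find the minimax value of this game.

B (Alice): max(-2, -26) = -2
C (Alice): max(2, 11) = 11
Root (Bob): min(-2, 11) = -2

-2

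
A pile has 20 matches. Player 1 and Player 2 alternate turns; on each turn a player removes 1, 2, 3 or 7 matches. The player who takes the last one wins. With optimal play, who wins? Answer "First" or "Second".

Compute winning (W) and losing (L) positions by backward induction:
i:   0  1  2  3  4  5  6  7  8  9 10 11 12 13 14 15 16 17 18 19 20
     L  W  W  W  L  W  W  W  L  W  W  W  L  W  W  W  L  W  W  W  L
Position 20 is L, so the second player wins.

Second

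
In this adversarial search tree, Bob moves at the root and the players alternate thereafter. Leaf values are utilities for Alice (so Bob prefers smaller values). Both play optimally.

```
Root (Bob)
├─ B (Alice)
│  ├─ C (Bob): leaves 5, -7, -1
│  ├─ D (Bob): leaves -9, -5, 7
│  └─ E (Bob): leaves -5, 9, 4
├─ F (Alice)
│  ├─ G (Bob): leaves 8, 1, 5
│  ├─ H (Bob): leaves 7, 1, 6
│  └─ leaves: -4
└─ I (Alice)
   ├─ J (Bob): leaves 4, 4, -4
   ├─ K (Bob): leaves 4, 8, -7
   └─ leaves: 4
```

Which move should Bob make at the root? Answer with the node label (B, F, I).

B

C (Bob): min(5, -7, -1) = -7
D (Bob): min(-9, -5, 7) = -9
E (Bob): min(-5, 9, 4) = -5
B (Alice): max(-7, -9, -5) = -5
G (Bob): min(8, 1, 5) = 1
H (Bob): min(7, 1, 6) = 1
F (Alice): max(1, 1, -4) = 1
J (Bob): min(4, 4, -4) = -4
K (Bob): min(4, 8, -7) = -7
I (Alice): max(-4, -7, 4) = 4
Root (Bob): min(-5, 1, 4) = -5
Bob picks the child with the lowest value: B (value -5).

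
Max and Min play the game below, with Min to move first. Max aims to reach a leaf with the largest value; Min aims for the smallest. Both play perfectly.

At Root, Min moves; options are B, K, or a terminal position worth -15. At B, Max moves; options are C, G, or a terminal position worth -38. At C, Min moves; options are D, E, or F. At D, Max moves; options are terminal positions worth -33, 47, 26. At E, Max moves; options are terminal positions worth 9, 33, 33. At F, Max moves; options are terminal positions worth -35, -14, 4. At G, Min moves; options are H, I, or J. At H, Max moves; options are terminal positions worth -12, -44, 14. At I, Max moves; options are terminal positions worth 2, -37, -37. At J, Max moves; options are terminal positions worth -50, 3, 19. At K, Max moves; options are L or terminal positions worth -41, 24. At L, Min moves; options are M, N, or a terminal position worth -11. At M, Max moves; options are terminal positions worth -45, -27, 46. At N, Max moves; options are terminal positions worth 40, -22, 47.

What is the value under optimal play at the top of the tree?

-15

D (Max): max(-33, 47, 26) = 47
E (Max): max(9, 33, 33) = 33
F (Max): max(-35, -14, 4) = 4
C (Min): min(47, 33, 4) = 4
H (Max): max(-12, -44, 14) = 14
I (Max): max(2, -37, -37) = 2
J (Max): max(-50, 3, 19) = 19
G (Min): min(14, 2, 19) = 2
B (Max): max(4, 2, -38) = 4
M (Max): max(-45, -27, 46) = 46
N (Max): max(40, -22, 47) = 47
L (Min): min(46, 47, -11) = -11
K (Max): max(-11, -41, 24) = 24
Root (Min): min(4, 24, -15) = -15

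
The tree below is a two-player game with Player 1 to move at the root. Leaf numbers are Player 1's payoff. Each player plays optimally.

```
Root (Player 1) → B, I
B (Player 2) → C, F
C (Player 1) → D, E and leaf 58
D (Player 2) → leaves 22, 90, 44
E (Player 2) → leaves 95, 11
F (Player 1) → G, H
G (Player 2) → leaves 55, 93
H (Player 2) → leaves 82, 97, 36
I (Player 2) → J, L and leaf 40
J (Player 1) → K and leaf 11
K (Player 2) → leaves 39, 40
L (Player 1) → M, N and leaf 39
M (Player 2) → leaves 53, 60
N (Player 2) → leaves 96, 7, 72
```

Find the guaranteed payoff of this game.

55

D (Player 2): min(22, 90, 44) = 22
E (Player 2): min(95, 11) = 11
C (Player 1): max(22, 11, 58) = 58
G (Player 2): min(55, 93) = 55
H (Player 2): min(82, 97, 36) = 36
F (Player 1): max(55, 36) = 55
B (Player 2): min(58, 55) = 55
K (Player 2): min(39, 40) = 39
J (Player 1): max(39, 11) = 39
M (Player 2): min(53, 60) = 53
N (Player 2): min(96, 7, 72) = 7
L (Player 1): max(53, 7, 39) = 53
I (Player 2): min(39, 53, 40) = 39
Root (Player 1): max(55, 39) = 55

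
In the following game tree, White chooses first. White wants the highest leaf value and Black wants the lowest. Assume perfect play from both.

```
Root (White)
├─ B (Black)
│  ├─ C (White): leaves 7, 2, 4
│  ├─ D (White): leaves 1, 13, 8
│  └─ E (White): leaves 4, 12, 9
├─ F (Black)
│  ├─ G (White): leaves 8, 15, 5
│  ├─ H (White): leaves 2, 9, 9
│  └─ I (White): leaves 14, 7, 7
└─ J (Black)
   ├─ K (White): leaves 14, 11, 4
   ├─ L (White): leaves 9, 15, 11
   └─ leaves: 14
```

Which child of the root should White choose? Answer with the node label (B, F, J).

C (White): max(7, 2, 4) = 7
D (White): max(1, 13, 8) = 13
E (White): max(4, 12, 9) = 12
B (Black): min(7, 13, 12) = 7
G (White): max(8, 15, 5) = 15
H (White): max(2, 9, 9) = 9
I (White): max(14, 7, 7) = 14
F (Black): min(15, 9, 14) = 9
K (White): max(14, 11, 4) = 14
L (White): max(9, 15, 11) = 15
J (Black): min(14, 15, 14) = 14
Root (White): max(7, 9, 14) = 14
White picks the child with the highest value: J (value 14).

J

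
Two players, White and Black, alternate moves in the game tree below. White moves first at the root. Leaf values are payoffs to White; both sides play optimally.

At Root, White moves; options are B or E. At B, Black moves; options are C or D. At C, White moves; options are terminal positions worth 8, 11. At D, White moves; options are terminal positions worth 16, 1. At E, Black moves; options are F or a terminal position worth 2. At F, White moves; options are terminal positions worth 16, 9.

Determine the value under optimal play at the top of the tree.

11

C (White): max(8, 11) = 11
D (White): max(16, 1) = 16
B (Black): min(11, 16) = 11
F (White): max(16, 9) = 16
E (Black): min(16, 2) = 2
Root (White): max(11, 2) = 11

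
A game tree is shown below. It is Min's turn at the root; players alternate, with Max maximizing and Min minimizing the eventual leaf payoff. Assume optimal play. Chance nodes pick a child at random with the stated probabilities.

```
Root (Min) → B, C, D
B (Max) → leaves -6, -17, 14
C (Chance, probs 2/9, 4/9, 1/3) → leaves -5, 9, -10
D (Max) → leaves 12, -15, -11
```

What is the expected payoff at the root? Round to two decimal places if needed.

B (Max): max(-6, -17, 14) = 14
C (Chance): 2/9·-5 + 4/9·9 + 1/3·-10 = -0.44
D (Max): max(12, -15, -11) = 12
Root (Min): min(14, -0.44, 12) = -0.44

-0.44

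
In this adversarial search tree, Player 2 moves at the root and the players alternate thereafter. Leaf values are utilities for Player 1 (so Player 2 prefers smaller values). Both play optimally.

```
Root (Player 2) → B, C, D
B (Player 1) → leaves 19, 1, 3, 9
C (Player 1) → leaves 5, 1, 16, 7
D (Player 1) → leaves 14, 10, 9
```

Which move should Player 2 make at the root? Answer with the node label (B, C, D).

B (Player 1): max(19, 1, 3, 9) = 19
C (Player 1): max(5, 1, 16, 7) = 16
D (Player 1): max(14, 10, 9) = 14
Root (Player 2): min(19, 16, 14) = 14
Player 2 picks the child with the lowest value: D (value 14).

D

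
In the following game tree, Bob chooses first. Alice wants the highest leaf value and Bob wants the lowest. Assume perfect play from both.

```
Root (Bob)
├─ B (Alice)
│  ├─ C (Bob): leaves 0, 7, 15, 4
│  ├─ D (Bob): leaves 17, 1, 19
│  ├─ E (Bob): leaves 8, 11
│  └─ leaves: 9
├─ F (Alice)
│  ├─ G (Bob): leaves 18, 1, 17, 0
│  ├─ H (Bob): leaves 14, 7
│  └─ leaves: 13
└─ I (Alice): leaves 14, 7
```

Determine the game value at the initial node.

9

C (Bob): min(0, 7, 15, 4) = 0
D (Bob): min(17, 1, 19) = 1
E (Bob): min(8, 11) = 8
B (Alice): max(0, 1, 8, 9) = 9
G (Bob): min(18, 1, 17, 0) = 0
H (Bob): min(14, 7) = 7
F (Alice): max(0, 7, 13) = 13
I (Alice): max(14, 7) = 14
Root (Bob): min(9, 13, 14) = 9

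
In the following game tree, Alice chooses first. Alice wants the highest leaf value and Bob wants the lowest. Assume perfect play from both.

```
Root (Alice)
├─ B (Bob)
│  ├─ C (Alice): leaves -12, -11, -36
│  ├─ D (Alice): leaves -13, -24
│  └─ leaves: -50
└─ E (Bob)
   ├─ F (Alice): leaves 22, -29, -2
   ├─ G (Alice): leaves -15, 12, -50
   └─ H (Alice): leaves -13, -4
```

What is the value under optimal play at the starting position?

C (Alice): max(-12, -11, -36) = -11
D (Alice): max(-13, -24) = -13
B (Bob): min(-11, -13, -50) = -50
F (Alice): max(22, -29, -2) = 22
G (Alice): max(-15, 12, -50) = 12
H (Alice): max(-13, -4) = -4
E (Bob): min(22, 12, -4) = -4
Root (Alice): max(-50, -4) = -4

-4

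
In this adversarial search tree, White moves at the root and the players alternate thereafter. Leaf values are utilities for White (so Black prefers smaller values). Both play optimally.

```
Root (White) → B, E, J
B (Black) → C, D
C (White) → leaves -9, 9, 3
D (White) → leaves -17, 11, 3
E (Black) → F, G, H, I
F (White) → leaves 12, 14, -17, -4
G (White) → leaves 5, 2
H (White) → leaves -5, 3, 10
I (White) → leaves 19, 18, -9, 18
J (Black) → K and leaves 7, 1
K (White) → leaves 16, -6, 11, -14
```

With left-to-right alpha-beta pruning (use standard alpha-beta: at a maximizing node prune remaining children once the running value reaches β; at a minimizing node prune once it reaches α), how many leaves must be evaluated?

16

C [α=-∞,β=+∞]: v=9
D [α=-∞,β=9]: v=11 after child 2 ≥ β → β-cutoff, skip 1
B [α=-∞,β=+∞]: v=9
F [α=9,β=+∞]: v=14
G [α=9,β=14]: v=5
E [α=9,β=+∞]: v=5 after child 2 ≤ α → α-cutoff, skip 2
K [α=9,β=+∞]: v=16
J [α=9,β=+∞]: v=7 after child 2 ≤ α → α-cutoff, skip 1
Root [α=-∞,β=+∞]: v=9
Leaves evaluated: 16 of 25.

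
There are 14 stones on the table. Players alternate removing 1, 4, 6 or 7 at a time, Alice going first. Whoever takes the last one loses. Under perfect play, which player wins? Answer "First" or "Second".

Second

Mark each pile size as W (mover wins) or L (mover loses):
i:   0  1  2  3  4  5  6  7  8  9 10 11 12 13 14
     W  L  W  L  W  W  L  W  W  W  W  L  W  W  L
Position 14 is L, so the second player wins.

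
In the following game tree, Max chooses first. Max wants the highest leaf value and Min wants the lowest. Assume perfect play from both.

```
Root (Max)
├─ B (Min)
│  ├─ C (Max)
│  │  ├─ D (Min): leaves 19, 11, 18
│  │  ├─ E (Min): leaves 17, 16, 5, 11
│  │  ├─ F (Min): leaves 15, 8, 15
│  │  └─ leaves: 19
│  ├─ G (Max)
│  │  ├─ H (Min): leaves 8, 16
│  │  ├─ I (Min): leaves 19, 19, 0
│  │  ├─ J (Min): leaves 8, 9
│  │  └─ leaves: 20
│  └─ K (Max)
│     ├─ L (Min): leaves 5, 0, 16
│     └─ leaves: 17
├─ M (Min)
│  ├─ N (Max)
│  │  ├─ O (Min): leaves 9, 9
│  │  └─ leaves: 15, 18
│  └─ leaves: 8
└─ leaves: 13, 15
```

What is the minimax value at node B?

D: min(19, 11, 18) = 11
E: min(17, 16, 5, 11) = 5
F: min(15, 8, 15) = 8
C: max(11, 5, 8, 19) = 19
H: min(8, 16) = 8
I: min(19, 19, 0) = 0
J: min(8, 9) = 8
G: max(8, 0, 8, 20) = 20
L: min(5, 0, 16) = 0
K: max(0, 17) = 17
B: min(19, 20, 17) = 17

17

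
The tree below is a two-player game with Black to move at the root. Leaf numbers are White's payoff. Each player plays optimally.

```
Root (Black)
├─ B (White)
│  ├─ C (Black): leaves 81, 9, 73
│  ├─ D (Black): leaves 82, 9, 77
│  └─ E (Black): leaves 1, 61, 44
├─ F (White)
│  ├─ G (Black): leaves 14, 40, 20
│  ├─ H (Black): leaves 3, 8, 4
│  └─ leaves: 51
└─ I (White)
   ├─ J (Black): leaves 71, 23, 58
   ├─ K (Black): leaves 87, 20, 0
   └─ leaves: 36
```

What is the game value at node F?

G: min(14, 40, 20) = 14
H: min(3, 8, 4) = 3
F: max(14, 3, 51) = 51

51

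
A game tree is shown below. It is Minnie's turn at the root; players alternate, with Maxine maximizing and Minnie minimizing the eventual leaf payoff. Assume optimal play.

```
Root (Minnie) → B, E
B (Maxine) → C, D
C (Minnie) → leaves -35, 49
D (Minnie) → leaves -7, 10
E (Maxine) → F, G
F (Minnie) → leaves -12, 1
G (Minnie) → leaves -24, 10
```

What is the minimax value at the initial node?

C (Minnie): min(-35, 49) = -35
D (Minnie): min(-7, 10) = -7
B (Maxine): max(-35, -7) = -7
F (Minnie): min(-12, 1) = -12
G (Minnie): min(-24, 10) = -24
E (Maxine): max(-12, -24) = -12
Root (Minnie): min(-7, -12) = -12

-12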